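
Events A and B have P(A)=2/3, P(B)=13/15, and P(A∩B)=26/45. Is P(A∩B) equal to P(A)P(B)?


P(A)*P(B) = 2/3*13/15 = 26/45
P(A∩B) = 26/45, which equals P(A)P(B), so independent

Yes, A and B are independent


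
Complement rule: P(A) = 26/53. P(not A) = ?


P(A') = 1 - P(A) = 1 - 26/53 = 27/53

27/53


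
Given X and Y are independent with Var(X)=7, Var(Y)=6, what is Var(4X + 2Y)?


Independence => Cov(X,Y)=0
Var(4X + 2Y) = 4^2*Var(X) + 2^2*Var(Y)
= 16*7 + 4*6 = 136

136


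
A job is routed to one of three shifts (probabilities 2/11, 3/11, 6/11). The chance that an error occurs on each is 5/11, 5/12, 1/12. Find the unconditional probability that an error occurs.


P(A) = P(A|B1)P(B1) + P(A|B2)P(B2) + P(A|B3)P(B3)
= 5/11*2/11 + 5/12*3/11 + 1/12*6/11
= 10/121 + 5/44 + 1/22 = 117/484

117/484


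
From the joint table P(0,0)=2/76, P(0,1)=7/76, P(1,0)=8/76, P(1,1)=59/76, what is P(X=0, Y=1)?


Read from table: P(X=0, Y=1) = 7/76

7/76


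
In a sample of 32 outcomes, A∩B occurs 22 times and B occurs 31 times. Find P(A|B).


P(A|B) = P(A∩B)/P(B) = (22/32)/(31/32) = 22/31

22/31


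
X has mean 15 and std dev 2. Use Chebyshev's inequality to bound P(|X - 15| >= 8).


k = 8/2 = 4
Chebyshev: P(|X-mu| >= k*sigma) <= 1/k^2 = 1/4^2 = 1/16

1/16


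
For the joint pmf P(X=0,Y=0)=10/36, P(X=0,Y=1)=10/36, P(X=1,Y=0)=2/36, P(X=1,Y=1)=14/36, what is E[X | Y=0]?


P(Y=0) = 12/36
E[X|Y=0] = (0*10 + 1*2)/12 = 2/12 = 1/6

1/6


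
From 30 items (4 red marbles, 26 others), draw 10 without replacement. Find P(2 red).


P(X=2) = C(4,2)*C(26,8) / C(30,10)
= 6*1562275 / 30045015
= 9373650/30045015 = 190/609

190/609


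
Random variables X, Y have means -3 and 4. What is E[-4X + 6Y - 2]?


E[-4X + 6Y - 2] = -4*E[X] + 6*E[Y] - 2
= (-4)*(-3) + (6)*(4) + (-2)
= 12 + 24 - 2 = 34

34


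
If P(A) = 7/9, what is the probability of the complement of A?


P(A') = 1 - P(A) = 1 - 7/9 = 2/9

2/9


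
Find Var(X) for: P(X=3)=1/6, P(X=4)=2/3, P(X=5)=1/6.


E[X] = 4, E[X^2] = 49/3
Var(X) = E[X^2] - (E[X])^2 = 49/3 - (4)^2 = 1/3

1/3


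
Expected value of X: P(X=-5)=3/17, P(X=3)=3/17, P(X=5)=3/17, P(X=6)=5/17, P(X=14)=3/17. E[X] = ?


E[X] = sum(x * P(x))
= -5*3/17 + 3*3/17 + 5*3/17 + 6*5/17 + 14*3/17
= 81/17

81/17


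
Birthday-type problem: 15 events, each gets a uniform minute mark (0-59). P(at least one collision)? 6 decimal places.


P(all different) = prod((60-i)/60 for i=0..14) = 0.147943
P(at least one match) = 1 - 0.147943 = 0.852057

0.852057


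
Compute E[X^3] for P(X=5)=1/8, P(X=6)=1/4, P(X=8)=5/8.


E[X^3] = sum(g(x)*P(x))
= 125*1/8 + 216*1/4 + 512*5/8
= 3117/8

3117/8


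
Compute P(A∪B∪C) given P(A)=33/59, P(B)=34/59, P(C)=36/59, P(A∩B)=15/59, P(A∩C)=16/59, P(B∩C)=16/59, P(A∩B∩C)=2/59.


P(A∪B∪C) = P(A)+P(B)+P(C) - P(AB)-P(AC)-P(BC) + P(ABC)
= 33/59+34/59+36/59 - 15/59-16/59-16/59 + 2/59
= 58/59

58/59


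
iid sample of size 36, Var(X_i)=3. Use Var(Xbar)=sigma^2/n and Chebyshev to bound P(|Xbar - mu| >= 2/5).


Var(Xbar) = Var(X)/n = 3/36
Chebyshev: P(|Xbar-mu| >= 2/5) <= Var(Xbar)/(2/5)^2 = (1/12)/(4/25) = 25/48

25/48


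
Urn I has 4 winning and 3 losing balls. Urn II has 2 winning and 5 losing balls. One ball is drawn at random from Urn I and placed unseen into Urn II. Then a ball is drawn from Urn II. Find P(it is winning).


P(transfer winning) = 4/7; P(transfer losing) = 3/7
If winning transferred: Urn II has 3 winning of 8, so P(winning|winning moved) = 3/8
If losing transferred: Urn II has 2 winning of 8, so P(winning|losing moved) = 1/4
By total probability: P(winning) = 4/7*3/8 + 3/7*1/4 = 9/28

9/28


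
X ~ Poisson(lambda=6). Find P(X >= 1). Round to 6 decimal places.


P(X>=1) = 1 - P(X<=0) = 1 - (e^(-6)*6^0/0!)
≈ 1 - 0.0024787522 = 0.9975212478
≈ 0.997521

0.997521


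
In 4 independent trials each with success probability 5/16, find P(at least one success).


P(at least one) = 1 - P(none)
P(none) = (1 - 5/16)^4 = (11/16)^4 = 14641/65536
P(at least one) = 1 - 14641/65536 = 50895/65536

50895/65536


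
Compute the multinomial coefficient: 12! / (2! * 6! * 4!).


12! = 479001600
Denominator: 2!=2 * 6!=720 * 4!=24
Coefficient = 479001600 / 34560 = 13860

13860


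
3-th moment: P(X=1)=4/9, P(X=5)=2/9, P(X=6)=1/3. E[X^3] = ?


E[X^3] = sum(x^3 * P(x))
= 1*4/9 + 125*2/9 + 216*1/3
= 902/9

902/9


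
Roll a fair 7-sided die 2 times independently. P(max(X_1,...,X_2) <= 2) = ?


P(max <= 2) = P(all X_i <= 2) = (P(X_1 <= 2))^2
= (2/7)^2 = 4/49

4/49


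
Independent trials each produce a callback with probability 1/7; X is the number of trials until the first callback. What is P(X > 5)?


P(X > 5) = P(first 5 trials all fail) = (1-p)^5 = (6/7)^5 = 7776/16807

7776/16807


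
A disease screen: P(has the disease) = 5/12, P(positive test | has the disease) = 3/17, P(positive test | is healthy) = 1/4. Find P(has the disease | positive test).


P(A) = P(A|B)P(B) + P(A|B')P(B') = 3/17*5/12 + 1/4*7/12 = 179/816
P(B|A) = P(A|B)P(B)/P(A) = (5/68)/(179/816) = 60/179

60/179


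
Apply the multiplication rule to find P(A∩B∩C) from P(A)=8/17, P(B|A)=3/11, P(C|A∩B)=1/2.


P(A∩B∩C) = P(A) * P(B|A) * P(C|A∩B)
= 8/17 * 3/11 * 1/2
= 24/187 * 1/2 = 12/187

12/187


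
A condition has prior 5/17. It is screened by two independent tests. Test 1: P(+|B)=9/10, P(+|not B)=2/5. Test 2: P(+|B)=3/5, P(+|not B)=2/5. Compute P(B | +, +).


After test 1: P(+) = 9/10*5/17 + 2/5*12/17 = 93/170
P(B|+) = (9/34)/(93/170) = 15/31
After test 2 (use post1 as new prior): P(+) = 3/5*15/31 + 2/5*16/31 = 77/155
P(B|+,+) = (9/31)/(77/155) = 45/77

45/77


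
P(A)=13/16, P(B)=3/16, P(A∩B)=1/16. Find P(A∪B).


P(A∪B) = P(A) + P(B) - P(A∩B)
= 13/16 + 3/16 - 1/16 = 15/16

15/16


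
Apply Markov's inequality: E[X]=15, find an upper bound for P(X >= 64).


Markov: P(X >= a) <= E[X]/a
P(X >= 64) <= 15/64

15/64


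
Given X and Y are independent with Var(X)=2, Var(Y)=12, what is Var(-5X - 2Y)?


Independence => Cov(X,Y)=0
Var(-5X - 2Y) = (-5)^2*Var(X) + (-2)^2*Var(Y)
= 25*2 + 4*12 = 98

98


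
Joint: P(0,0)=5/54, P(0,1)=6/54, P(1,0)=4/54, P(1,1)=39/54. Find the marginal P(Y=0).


P(Y=0) = P(0,0)+P(1,0) = 5/54 + 4/54 = 9/54 = 1/6

1/6


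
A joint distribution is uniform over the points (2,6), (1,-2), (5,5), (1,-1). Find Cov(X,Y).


E[X]=9/4, E[Y]=2, E[XY]=17/2
Cov(X,Y) = E[XY] - E[X]E[Y] = 17/2 - 9/4*2 = 4

4


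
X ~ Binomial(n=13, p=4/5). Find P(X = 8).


P(X=8) = C(13,8) * p^8 * (1-p)^5
= 1287 * 65536/390625 * 1/3125
= 84344832/1220703125

84344832/1220703125


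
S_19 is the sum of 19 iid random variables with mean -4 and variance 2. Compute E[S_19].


E[S_n] = n*E[X_1] = 19*-4 = -76

-76


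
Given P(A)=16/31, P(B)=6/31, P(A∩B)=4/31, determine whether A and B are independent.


P(A)*P(B) = 16/31*6/31 = 96/961
P(A∩B) = 4/31 != 96/961, so not independent

No, A and B are not independent


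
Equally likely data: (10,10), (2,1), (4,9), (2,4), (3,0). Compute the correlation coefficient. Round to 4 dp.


Cov(X,Y) = 9.0400, Var(X) = 8.9600, Var(Y) = 16.5600
rho = Cov/(sqrt(VarX)*sqrt(VarY)) = 0.7421

0.7421


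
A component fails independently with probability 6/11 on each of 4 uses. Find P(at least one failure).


P(at least one) = 1 - P(none)
P(none) = (1 - 6/11)^4 = (5/11)^4 = 625/14641
P(at least one) = 1 - 625/14641 = 14016/14641

14016/14641


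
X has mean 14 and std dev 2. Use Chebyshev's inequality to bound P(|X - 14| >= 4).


k = 4/2 = 2
Chebyshev: P(|X-mu| >= k*sigma) <= 1/k^2 = 1/2^2 = 1/4

1/4


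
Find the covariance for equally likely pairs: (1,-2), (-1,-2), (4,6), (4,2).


E[X]=2, E[Y]=1, E[XY]=8
Cov(X,Y) = E[XY] - E[X]E[Y] = 8 - 2*1 = 6

6


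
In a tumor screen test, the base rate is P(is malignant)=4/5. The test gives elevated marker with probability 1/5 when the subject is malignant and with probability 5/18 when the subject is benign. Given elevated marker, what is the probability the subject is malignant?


P(A) = P(A|B)P(B) + P(A|B')P(B') = 1/5*4/5 + 5/18*1/5 = 97/450
P(B|A) = P(A|B)P(B)/P(A) = (4/25)/(97/450) = 72/97

72/97


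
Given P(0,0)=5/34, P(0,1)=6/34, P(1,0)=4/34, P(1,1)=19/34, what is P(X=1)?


P(X=1) = P(1,0)+P(1,1) = 4/34 + 19/34 = 23/34

23/34


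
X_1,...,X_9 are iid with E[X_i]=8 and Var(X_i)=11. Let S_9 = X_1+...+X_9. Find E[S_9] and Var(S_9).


E[S_n] = n*mu = 9*8 = 72
Var(S_n) = n*sigma^2 = 9*11 = 99

E[S_9]=72, Var(S_9)=99


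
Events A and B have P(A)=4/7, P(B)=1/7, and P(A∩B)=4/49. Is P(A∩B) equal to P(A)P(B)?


P(A)*P(B) = 4/7*1/7 = 4/49
P(A∩B) = 4/49, which equals P(A)P(B), so independent

Yes, A and B are independent


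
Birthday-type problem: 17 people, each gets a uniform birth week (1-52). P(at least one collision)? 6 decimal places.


P(all different) = prod((52-i)/52 for i=0..16) = 0.052524
P(at least one match) = 1 - 0.052524 = 0.947476

0.947476


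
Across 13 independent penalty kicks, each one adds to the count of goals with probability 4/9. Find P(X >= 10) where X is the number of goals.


P(X>=10) = P(X=10) + P(X=11) + P(X=12) + P(X=13)
= 37486592000/2541865828329 + 2726297600/847288609443 + 1090519040/2541865828329 + 67108864/2541865828329
= 46823112704/2541865828329

46823112704/2541865828329


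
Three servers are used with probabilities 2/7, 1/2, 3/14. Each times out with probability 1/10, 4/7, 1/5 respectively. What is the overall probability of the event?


P(A) = P(A|B1)P(B1) + P(A|B2)P(B2) + P(A|B3)P(B3)
= 1/10*2/7 + 4/7*1/2 + 1/5*3/14
= 1/35 + 2/7 + 3/70 = 5/14

5/14


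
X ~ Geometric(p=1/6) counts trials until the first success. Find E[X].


For geometric (trials until first success), E[X] = 1/p = 1/(1/6) = 6

6


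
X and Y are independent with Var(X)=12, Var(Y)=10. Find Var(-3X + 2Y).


Independence => Cov(X,Y)=0
Var(-3X + 2Y) = (-3)^2*Var(X) + 2^2*Var(Y)
= 9*12 + 4*10 = 148

148


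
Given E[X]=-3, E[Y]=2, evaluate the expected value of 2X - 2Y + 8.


E[2X - 2Y + 8] = 2*E[X] - 2*E[Y] + 8
= (2)*(-3) + (-2)*(2) + (8)
= -6 - 4 + 8 = -2

-2


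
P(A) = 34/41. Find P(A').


P(A') = 1 - P(A) = 1 - 34/41 = 7/41

7/41


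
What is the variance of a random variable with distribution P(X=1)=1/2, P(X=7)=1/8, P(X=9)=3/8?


E[X] = 19/4, E[X^2] = 37
Var(X) = E[X^2] - (E[X])^2 = 37 - (19/4)^2 = 231/16

231/16


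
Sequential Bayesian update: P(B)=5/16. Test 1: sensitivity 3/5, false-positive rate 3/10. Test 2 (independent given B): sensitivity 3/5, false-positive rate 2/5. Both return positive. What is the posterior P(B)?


After test 1: P(+) = 3/5*5/16 + 3/10*11/16 = 63/160
P(B|+) = (3/16)/(63/160) = 10/21
After test 2 (use post1 as new prior): P(+) = 3/5*10/21 + 2/5*11/21 = 52/105
P(B|+,+) = (2/7)/(52/105) = 15/26

15/26


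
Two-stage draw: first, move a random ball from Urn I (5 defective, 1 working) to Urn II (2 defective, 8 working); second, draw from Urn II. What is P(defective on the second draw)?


P(transfer defective) = 5/6; P(transfer working) = 1/6
If defective transferred: Urn II has 3 defective of 11, so P(defective|defective moved) = 3/11
If working transferred: Urn II has 2 defective of 11, so P(defective|working moved) = 2/11
By total probability: P(defective) = 5/6*3/11 + 1/6*2/11 = 17/66

17/66


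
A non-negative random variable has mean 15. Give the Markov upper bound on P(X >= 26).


Markov: P(X >= a) <= E[X]/a
P(X >= 26) <= 15/26

15/26


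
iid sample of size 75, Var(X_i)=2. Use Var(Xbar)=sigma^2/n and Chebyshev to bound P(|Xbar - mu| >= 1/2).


Var(Xbar) = Var(X)/n = 2/75
Chebyshev: P(|Xbar-mu| >= 1/2) <= Var(Xbar)/(1/2)^2 = (2/75)/(1/4) = 8/75

8/75


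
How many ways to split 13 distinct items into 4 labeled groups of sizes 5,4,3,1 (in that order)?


13! = 6227020800
Denominator: 5!=120 * 4!=24 * 3!=6 * 1!=1
Coefficient = 6227020800 / 17280 = 360360

360360


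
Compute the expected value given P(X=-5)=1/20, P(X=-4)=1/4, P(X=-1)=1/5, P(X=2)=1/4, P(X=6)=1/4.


E[X] = sum(x * P(x))
= -5*1/20 - 4*1/4 - 1*1/5 + 2*1/4 + 6*1/4
= 11/20

11/20


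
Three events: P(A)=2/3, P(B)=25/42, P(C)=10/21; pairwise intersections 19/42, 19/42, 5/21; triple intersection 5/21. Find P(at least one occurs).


P(A∪B∪C) = P(A)+P(B)+P(C) - P(AB)-P(AC)-P(BC) + P(ABC)
= 2/3+25/42+10/21 - 19/42-19/42-5/21 + 5/21
= 5/6

5/6


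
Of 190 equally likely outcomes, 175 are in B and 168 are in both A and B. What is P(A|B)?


P(A|B) = P(A∩B)/P(B) = (168/190)/(175/190) = 168/175 = 24/25

24/25


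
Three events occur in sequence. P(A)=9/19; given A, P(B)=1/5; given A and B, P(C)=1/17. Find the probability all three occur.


P(A∩B∩C) = P(A) * P(B|A) * P(C|A∩B)
= 9/19 * 1/5 * 1/17
= 9/95 * 1/17 = 9/1615

9/1615


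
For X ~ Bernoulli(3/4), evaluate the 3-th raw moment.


For Bernoulli: X in {0,1}
E[X^3] = 0^3*(1-3/4) + 1^3*3/4 = 3/4

3/4


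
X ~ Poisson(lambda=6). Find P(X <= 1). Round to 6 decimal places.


P(X<=1) = e^(-6)*6^0/0! + e^(-6)*6^1/1!
≈ 0.0024787522 + 0.0148725131
= 0.0173512653
≈ 0.017351

0.017351


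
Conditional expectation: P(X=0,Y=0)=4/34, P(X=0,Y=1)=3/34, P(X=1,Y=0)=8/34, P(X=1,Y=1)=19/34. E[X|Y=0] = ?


P(Y=0) = 12/34
E[X|Y=0] = (0*4 + 1*8)/12 = 8/12 = 2/3

2/3


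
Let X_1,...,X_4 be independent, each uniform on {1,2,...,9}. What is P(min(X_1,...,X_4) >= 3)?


P(min >= 3) = P(all X_i >= 3) = (P(X_1 >= 3))^4
= (7/9)^4 = 2401/6561

2401/6561


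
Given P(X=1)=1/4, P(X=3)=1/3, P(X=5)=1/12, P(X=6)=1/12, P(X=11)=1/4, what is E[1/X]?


E[1/X] = sum(g(x)*P(x))
= 1*1/4 + 1/3*1/3 + 1/5*1/12 + 1/6*1/12 + 1/11*1/4
= 547/1320

547/1320


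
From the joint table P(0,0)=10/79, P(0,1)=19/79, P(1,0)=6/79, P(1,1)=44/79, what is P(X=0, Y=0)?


Read from table: P(X=0, Y=0) = 10/79

10/79


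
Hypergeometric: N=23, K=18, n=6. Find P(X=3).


P(X=3) = C(18,3)*C(5,3) / C(23,6)
= 816*10 / 100947
= 8160/100947 = 2720/33649

2720/33649


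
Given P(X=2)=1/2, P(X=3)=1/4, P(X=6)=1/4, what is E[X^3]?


E[X^3] = sum(g(x)*P(x))
= 8*1/2 + 27*1/4 + 216*1/4
= 259/4

259/4


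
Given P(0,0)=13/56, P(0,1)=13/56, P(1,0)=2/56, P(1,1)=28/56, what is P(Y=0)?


P(Y=0) = P(0,0)+P(1,0) = 13/56 + 2/56 = 15/56

15/56


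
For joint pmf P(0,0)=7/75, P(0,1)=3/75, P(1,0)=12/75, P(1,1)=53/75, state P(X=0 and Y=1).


Read from table: P(X=0, Y=1) = 3/75 = 1/25

1/25


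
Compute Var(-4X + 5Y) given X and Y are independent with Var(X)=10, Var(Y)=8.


Independence => Cov(X,Y)=0
Var(-4X + 5Y) = (-4)^2*Var(X) + 5^2*Var(Y)
= 16*10 + 25*8 = 360

360


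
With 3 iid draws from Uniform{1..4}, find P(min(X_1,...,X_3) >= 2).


P(min >= 2) = P(all X_i >= 2) = (P(X_1 >= 2))^3
= (3/4)^3 = 27/64

27/64


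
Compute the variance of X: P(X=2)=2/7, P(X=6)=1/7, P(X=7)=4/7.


E[X] = 38/7, E[X^2] = 240/7
Var(X) = E[X^2] - (E[X])^2 = 240/7 - (38/7)^2 = 236/49

236/49


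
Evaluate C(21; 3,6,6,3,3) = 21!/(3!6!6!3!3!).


21! = 51090942171709440000
Denominator: 3!=6 * 6!=720 * 6!=720 * 3!=6 * 3!=6
Coefficient = 51090942171709440000 / 111974400 = 456273417600

456273417600


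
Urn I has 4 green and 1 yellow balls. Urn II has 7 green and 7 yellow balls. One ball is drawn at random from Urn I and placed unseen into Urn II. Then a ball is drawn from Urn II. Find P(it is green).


P(transfer green) = 4/5; P(transfer yellow) = 1/5
If green transferred: Urn II has 8 green of 15, so P(green|green moved) = 8/15
If yellow transferred: Urn II has 7 green of 15, so P(green|yellow moved) = 7/15
By total probability: P(green) = 4/5*8/15 + 1/5*7/15 = 13/25

13/25


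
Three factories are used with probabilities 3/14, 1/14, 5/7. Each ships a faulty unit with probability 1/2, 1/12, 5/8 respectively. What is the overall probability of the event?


P(A) = P(A|B1)P(B1) + P(A|B2)P(B2) + P(A|B3)P(B3)
= 1/2*3/14 + 1/12*1/14 + 5/8*5/7
= 3/28 + 1/168 + 25/56 = 47/84

47/84


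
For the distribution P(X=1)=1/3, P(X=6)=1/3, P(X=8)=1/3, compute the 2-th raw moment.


E[X^2] = sum(x^2 * P(x))
= 1*1/3 + 36*1/3 + 64*1/3
= 101/3

101/3


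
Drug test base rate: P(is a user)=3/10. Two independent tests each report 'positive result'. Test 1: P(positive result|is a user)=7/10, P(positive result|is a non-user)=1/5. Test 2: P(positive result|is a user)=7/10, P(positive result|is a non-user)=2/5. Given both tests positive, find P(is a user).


After test 1: P(+) = 7/10*3/10 + 1/5*7/10 = 7/20
P(B|+) = (21/100)/(7/20) = 3/5
After test 2 (use post1 as new prior): P(+) = 7/10*3/5 + 2/5*2/5 = 29/50
P(B|+,+) = (21/50)/(29/50) = 21/29

21/29


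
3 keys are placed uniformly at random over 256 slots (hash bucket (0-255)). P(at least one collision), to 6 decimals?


P(all different) = prod((256-i)/256 for i=0..2) = 0.988312
P(at least one match) = 1 - 0.988312 = 0.011688

0.011688


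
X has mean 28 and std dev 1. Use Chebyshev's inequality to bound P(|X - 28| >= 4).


k = 4/1 = 4
Chebyshev: P(|X-mu| >= k*sigma) <= 1/k^2 = 1/4^2 = 1/16

1/16


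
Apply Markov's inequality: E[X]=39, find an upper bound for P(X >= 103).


Markov: P(X >= a) <= E[X]/a
P(X >= 103) <= 39/103

39/103


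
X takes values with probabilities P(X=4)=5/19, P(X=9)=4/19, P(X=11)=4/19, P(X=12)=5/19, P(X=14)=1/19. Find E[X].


E[X] = sum(x * P(x))
= 4*5/19 + 9*4/19 + 11*4/19 + 12*5/19 + 14*1/19
= 174/19

174/19


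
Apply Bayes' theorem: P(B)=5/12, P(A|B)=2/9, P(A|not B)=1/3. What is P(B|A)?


P(A) = P(A|B)P(B) + P(A|B')P(B') = 2/9*5/12 + 1/3*7/12 = 31/108
P(B|A) = P(A|B)P(B)/P(A) = (5/54)/(31/108) = 10/31

10/31


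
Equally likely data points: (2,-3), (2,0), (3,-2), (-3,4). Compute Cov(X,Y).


E[X]=1, E[Y]=-1/4, E[XY]=-6
Cov(X,Y) = E[XY] - E[X]E[Y] = -6 - 1*-1/4 = -23/4

-23/4


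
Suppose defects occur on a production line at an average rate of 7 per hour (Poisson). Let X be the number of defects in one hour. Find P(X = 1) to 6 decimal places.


P(X=1) = e^(-7) * 7^1 / 1!
≈ 0.0009118819656 * 7 / 1
≈ 0.006383

0.006383


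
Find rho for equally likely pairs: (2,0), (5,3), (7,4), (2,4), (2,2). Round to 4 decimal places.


Cov(X,Y) = 1.6400, Var(X) = 4.2400, Var(Y) = 2.2400
rho = Cov/(sqrt(VarX)*sqrt(VarY)) = 0.5322

0.5322


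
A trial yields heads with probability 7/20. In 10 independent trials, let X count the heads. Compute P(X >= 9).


P(X>=9) = P(X=9) + P(X=10)
= 524596891/1024000000000 + 282475249/10240000000000
= 5528444159/10240000000000

5528444159/10240000000000


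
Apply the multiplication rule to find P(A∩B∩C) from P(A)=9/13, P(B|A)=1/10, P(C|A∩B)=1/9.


P(A∩B∩C) = P(A) * P(B|A) * P(C|A∩B)
= 9/13 * 1/10 * 1/9
= 9/130 * 1/9 = 1/130

1/130


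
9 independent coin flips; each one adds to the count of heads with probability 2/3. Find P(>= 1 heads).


P(at least one) = 1 - P(none)
P(none) = (1 - 2/3)^9 = (1/3)^9 = 1/19683
P(at least one) = 1 - 1/19683 = 19682/19683

19682/19683


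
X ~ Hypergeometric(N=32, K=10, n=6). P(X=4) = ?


P(X=4) = C(10,4)*C(22,2) / C(32,6)
= 210*231 / 906192
= 48510/906192 = 385/7192

385/7192


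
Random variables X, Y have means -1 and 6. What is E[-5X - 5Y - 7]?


E[-5X - 5Y - 7] = -5*E[X] - 5*E[Y] - 7
= (-5)*(-1) + (-5)*(6) + (-7)
= 5 - 30 - 7 = -32

-32


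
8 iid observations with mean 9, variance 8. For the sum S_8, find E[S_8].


E[S_n] = n*E[X_1] = 8*9 = 72

72


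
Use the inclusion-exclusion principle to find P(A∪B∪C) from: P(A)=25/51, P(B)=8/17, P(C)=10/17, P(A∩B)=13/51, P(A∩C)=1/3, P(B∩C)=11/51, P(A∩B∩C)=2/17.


P(A∪B∪C) = P(A)+P(B)+P(C) - P(AB)-P(AC)-P(BC) + P(ABC)
= 25/51+8/17+10/17 - 13/51-1/3-11/51 + 2/17
= 44/51

44/51


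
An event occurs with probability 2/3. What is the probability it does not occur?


P(A') = 1 - P(A) = 1 - 2/3 = 1/3

1/3


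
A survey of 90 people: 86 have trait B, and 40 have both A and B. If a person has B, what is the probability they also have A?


P(A|B) = P(A∩B)/P(B) = (40/90)/(86/90) = 40/86 = 20/43

20/43


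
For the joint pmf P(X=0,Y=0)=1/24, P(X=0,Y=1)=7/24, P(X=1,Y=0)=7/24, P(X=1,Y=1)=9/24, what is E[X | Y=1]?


P(Y=1) = 16/24
E[X|Y=1] = (0*7 + 1*9)/16 = 9/16

9/16


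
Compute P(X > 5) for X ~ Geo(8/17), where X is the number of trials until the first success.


P(X > 5) = P(first 5 trials all fail) = (1-p)^5 = (9/17)^5 = 59049/1419857

59049/1419857


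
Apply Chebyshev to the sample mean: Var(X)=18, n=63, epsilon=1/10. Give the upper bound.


Var(Xbar) = Var(X)/n = 18/63
Chebyshev: P(|Xbar-mu| >= 1/10) <= Var(Xbar)/(1/10)^2 = (2/7)/(1/100) = 200/7
Bound exceeds 1, so trivial bound: 1

1


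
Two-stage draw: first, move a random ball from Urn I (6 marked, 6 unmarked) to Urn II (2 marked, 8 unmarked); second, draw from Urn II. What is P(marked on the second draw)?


P(transfer marked) = 6/12 = 1/2; P(transfer unmarked) = 1/2
If marked transferred: Urn II has 3 marked of 11, so P(marked|marked moved) = 3/11
If unmarked transferred: Urn II has 2 marked of 11, so P(marked|unmarked moved) = 2/11
By total probability: P(marked) = 1/2*3/11 + 1/2*2/11 = 5/22

5/22


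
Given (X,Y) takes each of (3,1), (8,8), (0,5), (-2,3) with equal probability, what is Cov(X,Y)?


E[X]=9/4, E[Y]=17/4, E[XY]=61/4
Cov(X,Y) = E[XY] - E[X]E[Y] = 61/4 - 9/4*17/4 = 91/16

91/16


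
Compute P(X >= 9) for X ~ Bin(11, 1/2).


P(X>=9) = P(X=9) + P(X=10) + P(X=11)
= 55/2048 + 11/2048 + 1/2048
= 67/2048

67/2048


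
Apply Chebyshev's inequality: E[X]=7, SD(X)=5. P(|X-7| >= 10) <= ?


k = 10/5 = 2
Chebyshev: P(|X-mu| >= k*sigma) <= 1/k^2 = 1/2^2 = 1/4

1/4


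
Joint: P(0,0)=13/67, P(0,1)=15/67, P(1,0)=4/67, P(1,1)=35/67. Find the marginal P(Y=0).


P(Y=0) = P(0,0)+P(1,0) = 13/67 + 4/67 = 17/67

17/67


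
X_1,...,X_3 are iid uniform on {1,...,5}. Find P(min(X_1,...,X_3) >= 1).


P(min >= 1) = P(all X_i >= 1) = (P(X_1 >= 1))^3
= (5/5)^3 = 1^3 = 1

1


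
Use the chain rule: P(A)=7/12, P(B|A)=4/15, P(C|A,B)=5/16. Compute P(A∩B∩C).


P(A∩B∩C) = P(A) * P(B|A) * P(C|A∩B)
= 7/12 * 4/15 * 5/16
= 7/45 * 5/16 = 7/144

7/144


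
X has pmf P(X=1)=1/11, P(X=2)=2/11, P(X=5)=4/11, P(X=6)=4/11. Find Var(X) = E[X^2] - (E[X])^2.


E[X] = 49/11, E[X^2] = 23
Var(X) = E[X^2] - (E[X])^2 = 23 - (49/11)^2 = 382/121

382/121


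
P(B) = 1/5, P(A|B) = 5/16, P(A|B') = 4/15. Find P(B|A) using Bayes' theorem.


P(A) = P(A|B)P(B) + P(A|B')P(B') = 5/16*1/5 + 4/15*4/5 = 331/1200
P(B|A) = P(A|B)P(B)/P(A) = (1/16)/(331/1200) = 75/331

75/331


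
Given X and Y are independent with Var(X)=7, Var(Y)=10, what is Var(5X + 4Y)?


Independence => Cov(X,Y)=0
Var(5X + 4Y) = 5^2*Var(X) + 4^2*Var(Y)
= 25*7 + 16*10 = 335

335


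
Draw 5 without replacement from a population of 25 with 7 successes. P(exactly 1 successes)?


P(X=1) = C(7,1)*C(18,4) / C(25,5)
= 7*3060 / 53130
= 21420/53130 = 102/253

102/253


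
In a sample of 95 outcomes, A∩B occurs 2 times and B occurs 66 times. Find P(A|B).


P(A|B) = P(A∩B)/P(B) = (2/95)/(66/95) = 2/66 = 1/33

1/33


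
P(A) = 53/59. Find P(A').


P(A') = 1 - P(A) = 1 - 53/59 = 6/59

6/59


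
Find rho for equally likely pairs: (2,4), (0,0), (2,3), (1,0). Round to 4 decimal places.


Cov(X,Y) = 1.3125, Var(X) = 0.6875, Var(Y) = 3.1875
rho = Cov/(sqrt(VarX)*sqrt(VarY)) = 0.8866

0.8866


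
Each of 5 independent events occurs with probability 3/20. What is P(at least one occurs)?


P(at least one) = 1 - P(none)
P(none) = (1 - 3/20)^5 = (17/20)^5 = 1419857/3200000
P(at least one) = 1 - 1419857/3200000 = 1780143/3200000

1780143/3200000


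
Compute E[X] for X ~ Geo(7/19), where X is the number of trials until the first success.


For geometric (trials until first success), E[X] = 1/p = 1/(7/19) = 19/7

19/7


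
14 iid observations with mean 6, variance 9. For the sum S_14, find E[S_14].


E[S_n] = n*E[X_1] = 14*6 = 84

84


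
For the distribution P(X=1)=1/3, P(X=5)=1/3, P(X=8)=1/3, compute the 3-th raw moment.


E[X^3] = sum(x^3 * P(x))
= 1*1/3 + 125*1/3 + 512*1/3
= 638/3

638/3


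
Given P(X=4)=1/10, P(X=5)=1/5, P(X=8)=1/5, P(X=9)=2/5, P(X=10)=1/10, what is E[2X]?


E[2X] = sum(g(x)*P(x))
= 8*1/10 + 10*1/5 + 16*1/5 + 18*2/5 + 20*1/10
= 76/5

76/5


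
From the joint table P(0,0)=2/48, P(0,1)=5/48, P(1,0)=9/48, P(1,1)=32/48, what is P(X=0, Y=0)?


Read from table: P(X=0, Y=0) = 2/48 = 1/24

1/24


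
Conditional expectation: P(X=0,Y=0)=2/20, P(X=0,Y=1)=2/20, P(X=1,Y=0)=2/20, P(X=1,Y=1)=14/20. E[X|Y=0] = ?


P(Y=0) = 4/20
E[X|Y=0] = (0*2 + 1*2)/4 = 2/4 = 1/2

1/2


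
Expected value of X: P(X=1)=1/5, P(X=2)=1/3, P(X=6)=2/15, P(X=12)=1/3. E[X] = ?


E[X] = sum(x * P(x))
= 1*1/5 + 2*1/3 + 6*2/15 + 12*1/3
= 17/3

17/3


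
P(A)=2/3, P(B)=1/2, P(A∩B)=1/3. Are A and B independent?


P(A)*P(B) = 2/3*1/2 = 1/3
P(A∩B) = 1/3, which equals P(A)P(B), so independent

Yes, A and B are independent


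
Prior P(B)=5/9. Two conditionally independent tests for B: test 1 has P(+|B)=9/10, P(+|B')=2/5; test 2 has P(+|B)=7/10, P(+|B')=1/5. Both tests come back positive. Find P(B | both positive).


After test 1: P(+) = 9/10*5/9 + 2/5*4/9 = 61/90
P(B|+) = (1/2)/(61/90) = 45/61
After test 2 (use post1 as new prior): P(+) = 7/10*45/61 + 1/5*16/61 = 347/610
P(B|+,+) = (63/122)/(347/610) = 315/347

315/347


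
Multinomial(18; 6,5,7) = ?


18! = 6402373705728000
Denominator: 6!=720 * 5!=120 * 7!=5040
Coefficient = 6402373705728000 / 435456000 = 14702688

14702688


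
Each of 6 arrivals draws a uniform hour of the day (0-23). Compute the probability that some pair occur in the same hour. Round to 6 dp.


P(all different) = prod((24-i)/24 for i=0..5) = 0.507104
P(at least one match) = 1 - 0.507104 = 0.492896

0.492896


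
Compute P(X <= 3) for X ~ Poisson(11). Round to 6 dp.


P(X<=3) = e^(-11)*11^0/0! + e^(-11)*11^1/1! + e^(-11)*11^2/2! + e^(-11)*11^3/3!
≈ 0.0000167017 + 0.0001837187 + 0.0010104529 + 0.0037049940
= 0.0049158673
≈ 0.004916

0.004916


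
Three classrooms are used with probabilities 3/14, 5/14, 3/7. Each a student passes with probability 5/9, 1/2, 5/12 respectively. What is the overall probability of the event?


P(A) = P(A|B1)P(B1) + P(A|B2)P(B2) + P(A|B3)P(B3)
= 5/9*3/14 + 1/2*5/14 + 5/12*3/7
= 5/42 + 5/28 + 5/28 = 10/21

10/21


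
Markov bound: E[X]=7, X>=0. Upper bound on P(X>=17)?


Markov: P(X >= a) <= E[X]/a
P(X >= 17) <= 7/17

7/17


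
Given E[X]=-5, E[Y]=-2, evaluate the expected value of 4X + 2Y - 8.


E[4X + 2Y - 8] = 4*E[X] + 2*E[Y] - 8
= (4)*(-5) + (2)*(-2) + (-8)
= -20 - 4 - 8 = -32

-32


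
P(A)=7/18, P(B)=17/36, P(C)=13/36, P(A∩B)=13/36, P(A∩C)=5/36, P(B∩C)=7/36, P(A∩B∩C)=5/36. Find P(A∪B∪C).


P(A∪B∪C) = P(A)+P(B)+P(C) - P(AB)-P(AC)-P(BC) + P(ABC)
= 7/18+17/36+13/36 - 13/36-5/36-7/36 + 5/36
= 2/3

2/3


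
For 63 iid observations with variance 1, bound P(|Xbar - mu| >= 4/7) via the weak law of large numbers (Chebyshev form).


Var(Xbar) = Var(X)/n = 1/63
Chebyshev: P(|Xbar-mu| >= 4/7) <= Var(Xbar)/(4/7)^2 = (1/63)/(16/49) = 7/144

7/144


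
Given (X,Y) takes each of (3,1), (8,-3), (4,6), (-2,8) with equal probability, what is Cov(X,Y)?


E[X]=13/4, E[Y]=3, E[XY]=-13/4
Cov(X,Y) = E[XY] - E[X]E[Y] = -13/4 - 13/4*3 = -13

-13


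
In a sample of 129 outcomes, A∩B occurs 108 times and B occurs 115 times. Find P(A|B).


P(A|B) = P(A∩B)/P(B) = (108/129)/(115/129) = 108/115

108/115


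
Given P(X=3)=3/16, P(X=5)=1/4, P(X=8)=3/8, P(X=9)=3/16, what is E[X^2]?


E[X^2] = sum(g(x)*P(x))
= 9*3/16 + 25*1/4 + 64*3/8 + 81*3/16
= 377/8

377/8


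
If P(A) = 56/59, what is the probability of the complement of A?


P(A') = 1 - P(A) = 1 - 56/59 = 3/59

3/59


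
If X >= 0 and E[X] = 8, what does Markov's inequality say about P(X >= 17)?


Markov: P(X >= a) <= E[X]/a
P(X >= 17) <= 8/17

8/17


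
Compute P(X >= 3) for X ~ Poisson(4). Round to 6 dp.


P(X>=3) = 1 - P(X<=2) = 1 - (e^(-4)*4^0/0! + e^(-4)*4^1/1! + e^(-4)*4^2/2!)
≈ 1 - (0.0183156389 + 0.0732625556 + 0.1465251111)
= 1 - 0.2381033056 = 0.7618966944
≈ 0.761897

0.761897


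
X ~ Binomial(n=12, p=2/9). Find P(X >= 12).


P(X>=12) = P(X=12)
= 4096/282429536481
= 4096/282429536481

4096/282429536481


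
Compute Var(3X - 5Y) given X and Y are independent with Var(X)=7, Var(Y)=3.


Independence => Cov(X,Y)=0
Var(3X - 5Y) = 3^2*Var(X) + (-5)^2*Var(Y)
= 9*7 + 25*3 = 138

138


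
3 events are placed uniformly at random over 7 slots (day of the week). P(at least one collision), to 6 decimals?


P(all different) = prod((7-i)/7 for i=0..2) = 0.612245
P(at least one match) = 1 - 0.612245 = 0.387755

0.387755


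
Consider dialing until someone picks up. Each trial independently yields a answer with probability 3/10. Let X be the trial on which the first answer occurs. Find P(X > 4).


P(X > 4) = P(first 4 trials all fail) = (1-p)^4 = (7/10)^4 = 2401/10000

2401/10000


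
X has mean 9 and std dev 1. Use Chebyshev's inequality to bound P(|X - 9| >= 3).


k = 3/1 = 3
Chebyshev: P(|X-mu| >= k*sigma) <= 1/k^2 = 1/3^2 = 1/9

1/9


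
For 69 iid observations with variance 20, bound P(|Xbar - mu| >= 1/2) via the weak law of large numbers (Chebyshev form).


Var(Xbar) = Var(X)/n = 20/69
Chebyshev: P(|Xbar-mu| >= 1/2) <= Var(Xbar)/(1/2)^2 = (20/69)/(1/4) = 80/69
Bound exceeds 1, so trivial bound: 1

1


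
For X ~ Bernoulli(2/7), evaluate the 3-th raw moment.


For Bernoulli: X in {0,1}
E[X^3] = 0^3*(1-2/7) + 1^3*2/7 = 2/7

2/7


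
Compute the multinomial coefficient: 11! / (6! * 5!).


11! = 39916800
Denominator: 6!=720 * 5!=120
Coefficient = 39916800 / 86400 = 462

462


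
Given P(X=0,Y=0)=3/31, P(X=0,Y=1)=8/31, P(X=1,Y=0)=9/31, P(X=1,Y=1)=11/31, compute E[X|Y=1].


P(Y=1) = 19/31
E[X|Y=1] = (0*8 + 1*11)/19 = 11/19

11/19


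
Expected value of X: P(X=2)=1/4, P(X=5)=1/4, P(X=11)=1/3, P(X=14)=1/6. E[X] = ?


E[X] = sum(x * P(x))
= 2*1/4 + 5*1/4 + 11*1/3 + 14*1/6
= 31/4

31/4


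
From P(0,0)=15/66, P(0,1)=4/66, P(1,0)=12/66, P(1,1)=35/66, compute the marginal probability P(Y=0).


P(Y=0) = P(0,0)+P(1,0) = 15/66 + 12/66 = 27/66 = 9/22

9/22


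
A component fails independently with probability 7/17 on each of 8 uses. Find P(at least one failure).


P(at least one) = 1 - P(none)
P(none) = (1 - 7/17)^8 = (10/17)^8 = 100000000/6975757441
P(at least one) = 1 - 100000000/6975757441 = 6875757441/6975757441

6875757441/6975757441


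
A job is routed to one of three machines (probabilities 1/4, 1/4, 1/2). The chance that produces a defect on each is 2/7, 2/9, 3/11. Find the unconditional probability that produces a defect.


P(A) = P(A|B1)P(B1) + P(A|B2)P(B2) + P(A|B3)P(B3)
= 2/7*1/4 + 2/9*1/4 + 3/11*1/2
= 1/14 + 1/18 + 3/22 = 365/1386

365/1386


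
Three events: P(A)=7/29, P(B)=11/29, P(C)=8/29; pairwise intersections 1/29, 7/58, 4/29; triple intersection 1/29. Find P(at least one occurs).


P(A∪B∪C) = P(A)+P(B)+P(C) - P(AB)-P(AC)-P(BC) + P(ABC)
= 7/29+11/29+8/29 - 1/29-7/58-4/29 + 1/29
= 37/58

37/58


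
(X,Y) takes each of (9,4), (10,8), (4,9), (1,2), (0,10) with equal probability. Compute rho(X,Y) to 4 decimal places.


Cov(X,Y) = -0.8800, Var(X) = 16.5600, Var(Y) = 9.4400
rho = Cov/(sqrt(VarX)*sqrt(VarY)) = -0.0704

-0.0704


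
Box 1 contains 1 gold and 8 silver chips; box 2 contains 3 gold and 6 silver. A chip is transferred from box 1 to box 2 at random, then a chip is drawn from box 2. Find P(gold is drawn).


P(transfer gold) = 1/9; P(transfer silver) = 8/9
If gold transferred: Urn II has 4 gold of 10, so P(gold|gold moved) = 2/5
If silver transferred: Urn II has 3 gold of 10, so P(gold|silver moved) = 3/10
By total probability: P(gold) = 1/9*2/5 + 8/9*3/10 = 14/45

14/45


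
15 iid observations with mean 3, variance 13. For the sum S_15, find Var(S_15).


By independence, Var(S_n) = n*Var(X_1) = 15*13 = 195

195


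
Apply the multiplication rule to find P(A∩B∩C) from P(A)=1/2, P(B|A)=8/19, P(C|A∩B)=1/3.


P(A∩B∩C) = P(A) * P(B|A) * P(C|A∩B)
= 1/2 * 8/19 * 1/3
= 4/19 * 1/3 = 4/57

4/57


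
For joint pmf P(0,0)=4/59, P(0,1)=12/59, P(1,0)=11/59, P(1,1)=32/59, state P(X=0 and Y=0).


Read from table: P(X=0, Y=0) = 4/59

4/59


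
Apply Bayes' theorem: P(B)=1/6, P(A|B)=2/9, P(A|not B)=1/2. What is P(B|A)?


P(A) = P(A|B)P(B) + P(A|B')P(B') = 2/9*1/6 + 1/2*5/6 = 49/108
P(B|A) = P(A|B)P(B)/P(A) = (1/27)/(49/108) = 4/49

4/49


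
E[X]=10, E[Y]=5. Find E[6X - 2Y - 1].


E[6X - 2Y - 1] = 6*E[X] - 2*E[Y] - 1
= (6)*(10) + (-2)*(5) + (-1)
= 60 - 10 - 1 = 49

49


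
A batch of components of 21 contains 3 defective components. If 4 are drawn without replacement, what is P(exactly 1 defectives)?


P(X=1) = C(3,1)*C(18,3) / C(21,4)
= 3*816 / 5985
= 2448/5985 = 272/665

272/665


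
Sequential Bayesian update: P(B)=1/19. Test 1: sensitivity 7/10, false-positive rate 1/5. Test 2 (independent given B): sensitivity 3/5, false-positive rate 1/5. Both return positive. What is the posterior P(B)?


After test 1: P(+) = 7/10*1/19 + 1/5*18/19 = 43/190
P(B|+) = (7/190)/(43/190) = 7/43
After test 2 (use post1 as new prior): P(+) = 3/5*7/43 + 1/5*36/43 = 57/215
P(B|+,+) = (21/215)/(57/215) = 7/19

7/19


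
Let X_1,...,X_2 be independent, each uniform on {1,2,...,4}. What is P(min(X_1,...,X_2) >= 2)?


P(min >= 2) = P(all X_i >= 2) = (P(X_1 >= 2))^2
= (3/4)^2 = 9/16

9/16


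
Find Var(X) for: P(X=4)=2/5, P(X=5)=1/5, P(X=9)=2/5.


E[X] = 31/5, E[X^2] = 219/5
Var(X) = E[X^2] - (E[X])^2 = 219/5 - (31/5)^2 = 134/25

134/25


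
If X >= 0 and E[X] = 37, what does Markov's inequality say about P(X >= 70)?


Markov: P(X >= a) <= E[X]/a
P(X >= 70) <= 37/70

37/70


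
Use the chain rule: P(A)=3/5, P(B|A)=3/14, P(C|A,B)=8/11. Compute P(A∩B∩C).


P(A∩B∩C) = P(A) * P(B|A) * P(C|A∩B)
= 3/5 * 3/14 * 8/11
= 9/70 * 8/11 = 36/385

36/385


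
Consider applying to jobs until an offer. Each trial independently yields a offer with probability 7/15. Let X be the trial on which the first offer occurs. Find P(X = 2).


P(X=2) = (1-p)^1 * p = (8/15)^1 * 7/15
= 8/15 * 7/15 = 56/225

56/225


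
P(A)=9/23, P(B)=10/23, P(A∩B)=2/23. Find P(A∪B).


P(A∪B) = P(A) + P(B) - P(A∩B)
= 9/23 + 10/23 - 2/23 = 17/23

17/23


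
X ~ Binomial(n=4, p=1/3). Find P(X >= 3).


P(X>=3) = P(X=3) + P(X=4)
= 8/81 + 1/81
= 1/9

1/9


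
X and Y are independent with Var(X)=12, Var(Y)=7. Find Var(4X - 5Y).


Independence => Cov(X,Y)=0
Var(4X - 5Y) = 4^2*Var(X) + (-5)^2*Var(Y)
= 16*12 + 25*7 = 367

367


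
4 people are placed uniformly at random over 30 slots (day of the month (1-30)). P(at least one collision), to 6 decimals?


P(all different) = prod((30-i)/30 for i=0..3) = 0.812000
P(at least one match) = 1 - 0.812000 = 0.188000

0.188000


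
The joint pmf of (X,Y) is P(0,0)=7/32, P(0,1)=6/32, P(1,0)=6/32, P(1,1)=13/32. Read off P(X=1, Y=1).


Read from table: P(X=1, Y=1) = 13/32

13/32


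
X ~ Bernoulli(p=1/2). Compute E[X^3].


For Bernoulli: X in {0,1}
E[X^3] = 0^3*(1-1/2) + 1^3*1/2 = 1/2

1/2


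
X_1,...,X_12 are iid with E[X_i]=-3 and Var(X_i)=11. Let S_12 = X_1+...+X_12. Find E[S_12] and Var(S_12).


E[S_n] = n*mu = 12*-3 = -36
Var(S_n) = n*sigma^2 = 12*11 = 132

E[S_12]=-36, Var(S_12)=132


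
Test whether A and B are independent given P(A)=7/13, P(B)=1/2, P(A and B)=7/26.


P(A)*P(B) = 7/13*1/2 = 7/26
P(A∩B) = 7/26, which equals P(A)P(B), so independent

Yes, A and B are independent


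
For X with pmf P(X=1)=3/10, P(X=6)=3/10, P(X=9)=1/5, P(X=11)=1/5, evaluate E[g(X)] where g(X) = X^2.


E[X^2] = sum(g(x)*P(x))
= 1*3/10 + 36*3/10 + 81*1/5 + 121*1/5
= 103/2

103/2


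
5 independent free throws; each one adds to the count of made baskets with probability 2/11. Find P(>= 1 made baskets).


P(at least one) = 1 - P(none)
P(none) = (1 - 2/11)^5 = (9/11)^5 = 59049/161051
P(at least one) = 1 - 59049/161051 = 102002/161051

102002/161051


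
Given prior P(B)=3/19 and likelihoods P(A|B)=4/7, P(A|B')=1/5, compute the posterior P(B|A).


P(A) = P(A|B)P(B) + P(A|B')P(B') = 4/7*3/19 + 1/5*16/19 = 172/665
P(B|A) = P(A|B)P(B)/P(A) = (12/133)/(172/665) = 15/43

15/43


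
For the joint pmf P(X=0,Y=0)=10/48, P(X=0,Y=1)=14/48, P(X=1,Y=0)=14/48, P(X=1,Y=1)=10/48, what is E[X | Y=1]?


P(Y=1) = 24/48
E[X|Y=1] = (0*14 + 1*10)/24 = 10/24 = 5/12

5/12


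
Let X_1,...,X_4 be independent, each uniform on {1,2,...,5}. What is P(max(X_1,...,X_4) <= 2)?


P(max <= 2) = P(all X_i <= 2) = (P(X_1 <= 2))^4
= (2/5)^4 = 16/625

16/625


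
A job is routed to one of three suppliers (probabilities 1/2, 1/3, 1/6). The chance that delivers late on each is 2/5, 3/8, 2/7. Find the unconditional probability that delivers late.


P(A) = P(A|B1)P(B1) + P(A|B2)P(B2) + P(A|B3)P(B3)
= 2/5*1/2 + 3/8*1/3 + 2/7*1/6
= 1/5 + 1/8 + 1/21 = 313/840

313/840


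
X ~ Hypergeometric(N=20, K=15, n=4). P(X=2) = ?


P(X=2) = C(15,2)*C(5,2) / C(20,4)
= 105*10 / 4845
= 1050/4845 = 70/323

70/323


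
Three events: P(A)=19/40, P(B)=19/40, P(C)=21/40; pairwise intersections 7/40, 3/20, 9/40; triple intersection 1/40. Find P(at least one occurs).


P(A∪B∪C) = P(A)+P(B)+P(C) - P(AB)-P(AC)-P(BC) + P(ABC)
= 19/40+19/40+21/40 - 7/40-3/20-9/40 + 1/40
= 19/20

19/20


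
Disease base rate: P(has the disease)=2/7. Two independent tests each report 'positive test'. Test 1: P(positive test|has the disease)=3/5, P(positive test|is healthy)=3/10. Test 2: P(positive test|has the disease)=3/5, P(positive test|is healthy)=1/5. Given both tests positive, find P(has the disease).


After test 1: P(+) = 3/5*2/7 + 3/10*5/7 = 27/70
P(B|+) = (6/35)/(27/70) = 4/9
After test 2 (use post1 as new prior): P(+) = 3/5*4/9 + 1/5*5/9 = 17/45
P(B|+,+) = (4/15)/(17/45) = 12/17

12/17


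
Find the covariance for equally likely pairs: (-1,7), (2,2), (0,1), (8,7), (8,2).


E[X]=17/5, E[Y]=19/5, E[XY]=69/5
Cov(X,Y) = E[XY] - E[X]E[Y] = 69/5 - 17/5*19/5 = 22/25

22/25


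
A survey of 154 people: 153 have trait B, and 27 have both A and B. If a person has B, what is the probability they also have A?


P(A|B) = P(A∩B)/P(B) = (27/154)/(153/154) = 27/153 = 3/17

3/17


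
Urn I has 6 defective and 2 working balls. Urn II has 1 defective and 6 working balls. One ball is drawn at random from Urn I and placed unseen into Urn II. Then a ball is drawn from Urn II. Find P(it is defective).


P(transfer defective) = 6/8 = 3/4; P(transfer working) = 1/4
If defective transferred: Urn II has 2 defective of 8, so P(defective|defective moved) = 1/4
If working transferred: Urn II has 1 defective of 8, so P(defective|working moved) = 1/8
By total probability: P(defective) = 3/4*1/4 + 1/4*1/8 = 7/32

7/32


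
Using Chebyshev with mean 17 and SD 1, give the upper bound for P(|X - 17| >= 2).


k = 2/1 = 2
Chebyshev: P(|X-mu| >= k*sigma) <= 1/k^2 = 1/2^2 = 1/4

1/4


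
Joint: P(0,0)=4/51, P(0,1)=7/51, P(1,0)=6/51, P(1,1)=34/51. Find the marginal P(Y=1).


P(Y=1) = P(0,1)+P(1,1) = 7/51 + 34/51 = 41/51

41/51


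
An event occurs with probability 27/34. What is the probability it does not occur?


P(A') = 1 - P(A) = 1 - 27/34 = 7/34

7/34


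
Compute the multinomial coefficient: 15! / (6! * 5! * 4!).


15! = 1307674368000
Denominator: 6!=720 * 5!=120 * 4!=24
Coefficient = 1307674368000 / 2073600 = 630630

630630


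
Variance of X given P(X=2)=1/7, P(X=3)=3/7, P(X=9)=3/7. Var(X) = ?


E[X] = 38/7, E[X^2] = 274/7
Var(X) = E[X^2] - (E[X])^2 = 274/7 - (38/7)^2 = 474/49

474/49
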